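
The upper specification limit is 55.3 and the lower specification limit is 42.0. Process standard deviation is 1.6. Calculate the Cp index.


Cp = (55.3 - 42.0) / (6 * 1.6)

1.39


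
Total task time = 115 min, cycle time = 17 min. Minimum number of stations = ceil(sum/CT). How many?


Formula: N_min = ceil(Sum of Task Times / Cycle Time)
N_min = ceil(115 min / 17 min) = ceil(6.7647)
N_min = 7 stations

7


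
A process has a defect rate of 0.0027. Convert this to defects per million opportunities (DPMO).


DPMO = defect_rate * 1000000 = 0.0027 * 1000000

2700


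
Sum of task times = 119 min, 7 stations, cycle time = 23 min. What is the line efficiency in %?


Formula: Efficiency = Sum of Task Times / (N_stations * CT) * 100
Total station capacity = 7 stations * 23 min = 161 min
Efficiency = 119 / 161 * 100 = 73.9%

73.9%


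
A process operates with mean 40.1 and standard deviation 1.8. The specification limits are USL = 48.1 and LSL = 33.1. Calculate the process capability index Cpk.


Cpu = (48.1 - 40.1) / (3 * 1.8) = 1.48
Cpl = (40.1 - 33.1) / (3 * 1.8) = 1.3
Cpk = min(1.48, 1.3) = 1.3

1.3


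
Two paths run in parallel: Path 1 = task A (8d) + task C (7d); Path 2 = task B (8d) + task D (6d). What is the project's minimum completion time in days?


Path 1 = 8 + 7 = 15 days
Path 2 = 8 + 6 = 14 days
Duration = max(15, 14) = 15 days

15 days


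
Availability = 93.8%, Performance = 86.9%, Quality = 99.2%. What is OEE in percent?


Formula: OEE = Availability * Performance * Quality / 10000
A * P = 93.8% * 86.9% / 100 = 81.51%
OEE = 81.51% * 99.2% / 100 = 80.9%

80.9%


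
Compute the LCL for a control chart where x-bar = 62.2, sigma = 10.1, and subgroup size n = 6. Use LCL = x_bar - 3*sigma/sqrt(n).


LCL = 62.2 - 3 * 10.1 / sqrt(6)

49.83


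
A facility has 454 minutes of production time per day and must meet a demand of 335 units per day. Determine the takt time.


Formula: Takt Time = Available Production Time / Customer Demand
Takt = 454 min/day / 335 units/day
Takt = 1.36 min/unit

1.36 min/unit


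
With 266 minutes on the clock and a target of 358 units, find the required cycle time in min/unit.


Formula: CT = Available Time / Number of Units
CT = 266 min / 358 units
CT = 0.74 min/unit

0.74 min/unit


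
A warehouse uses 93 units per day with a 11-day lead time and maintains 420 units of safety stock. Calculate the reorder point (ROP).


Formula: ROP = (Daily Demand * Lead Time) + Safety Stock
Demand during lead time = 93 * 11 = 1023 units
ROP = 1023 + 420 = 1443 units

1443 units


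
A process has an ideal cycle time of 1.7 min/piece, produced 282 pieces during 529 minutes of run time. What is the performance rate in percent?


Formula: Performance = (Ideal CT * Total Count) / Run Time * 100
Ideal output time = 1.7 * 282 = 479.4 min
Performance = 479.4 / 529 * 100 = 90.6%

90.6%


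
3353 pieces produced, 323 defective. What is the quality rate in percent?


Formula: Quality Rate = Good Pieces / Total Pieces * 100
Good pieces = 3353 - 323 = 3030
QR = 3030 / 3353 * 100 = 90.4%

90.4%


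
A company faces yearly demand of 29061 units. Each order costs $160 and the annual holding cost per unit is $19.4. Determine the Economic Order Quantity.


Formula: EOQ = sqrt(2 * D * S / H)
Numerator: 2 * 29061 * 160 = 9299520
2DS/H = 9299520 / 19.4 = 479356.7
EOQ = sqrt(479356.7) = 692.4 units

692.4 units


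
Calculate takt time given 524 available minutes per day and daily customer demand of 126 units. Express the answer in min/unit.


Formula: Takt Time = Available Production Time / Customer Demand
Takt = 524 min/day / 126 units/day
Takt = 4.16 min/unit

4.16 min/unit


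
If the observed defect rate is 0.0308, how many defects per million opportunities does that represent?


DPMO = defect_rate * 1000000 = 0.0308 * 1000000

30800


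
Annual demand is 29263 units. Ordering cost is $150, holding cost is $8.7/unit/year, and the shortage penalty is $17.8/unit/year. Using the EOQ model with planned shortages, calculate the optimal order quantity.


Formula: EOQ* = sqrt(2DS/H) * sqrt((H+P)/P)
Base EOQ = sqrt(2*29263*150/8.7) = 1004.52 units
Correction = sqrt((8.7+17.8)/17.8) = 1.22015
EOQ* = 1004.52 * 1.22015 = 1225.7 units

1225.7 units


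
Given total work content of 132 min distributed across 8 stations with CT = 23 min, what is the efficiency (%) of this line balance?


Formula: Efficiency = Sum of Task Times / (N_stations * CT) * 100
Total station capacity = 8 stations * 23 min = 184 min
Efficiency = 132 / 184 * 100 = 71.7%

71.7%


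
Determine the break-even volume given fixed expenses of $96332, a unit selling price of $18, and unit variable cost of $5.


Formula: BEQ = Fixed Costs / (Price - Variable Cost)
Contribution margin = $18 - $5 = $13/unit
BEQ = ceil($96332 / $13/unit) = ceil(7410.15) = 7411 units

7411 units


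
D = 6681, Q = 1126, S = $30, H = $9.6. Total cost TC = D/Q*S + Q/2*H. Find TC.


TC = 6681/1126 * 30 + 1126/2 * 9.6

$5582.80


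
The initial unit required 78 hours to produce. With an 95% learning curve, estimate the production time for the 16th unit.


Formula: T_n = T_1 * (learning_rate)^(log2(n)) where learning_rate = rate/100
Doublings = log2(16) = 4
T_n = 78 * 0.95^4
T_n = 78 * 0.8145 = 63.5 hours

63.5 hours


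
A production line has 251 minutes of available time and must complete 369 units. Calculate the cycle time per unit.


Formula: CT = Available Time / Number of Units
CT = 251 min / 369 units
CT = 0.68 min/unit

0.68 min/unit


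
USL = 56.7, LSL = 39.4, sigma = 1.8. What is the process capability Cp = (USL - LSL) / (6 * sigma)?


Cp = (56.7 - 39.4) / (6 * 1.8)

1.6


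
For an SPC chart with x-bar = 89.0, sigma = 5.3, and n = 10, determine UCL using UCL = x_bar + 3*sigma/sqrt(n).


UCL = 89.0 + 3 * 5.3 / sqrt(10)

94.03


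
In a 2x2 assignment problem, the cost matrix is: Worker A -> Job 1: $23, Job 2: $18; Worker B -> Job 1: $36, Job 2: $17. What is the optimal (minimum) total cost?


Option 1: A->1 + B->2 = $23 + $17 = $40
Option 2: A->2 + B->1 = $18 + $36 = $54
Min cost = min($40, $54) = $40

$40


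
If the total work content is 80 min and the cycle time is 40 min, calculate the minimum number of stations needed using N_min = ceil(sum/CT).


Formula: N_min = ceil(Sum of Task Times / Cycle Time)
N_min = ceil(80 min / 40 min) = ceil(2.0)
N_min = 2 stations

2


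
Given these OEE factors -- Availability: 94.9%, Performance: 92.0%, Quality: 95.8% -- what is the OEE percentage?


Formula: OEE = Availability * Performance * Quality / 10000
A * P = 94.9% * 92.0% / 100 = 87.31%
OEE = 87.31% * 95.8% / 100 = 83.6%

83.6%


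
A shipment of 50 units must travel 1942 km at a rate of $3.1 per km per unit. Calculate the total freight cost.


TC = dist * cost * units = 1942 * 3.1 * 50 = $301010.00

$301010.00


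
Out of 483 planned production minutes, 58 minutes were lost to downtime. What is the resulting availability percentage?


Formula: Availability = (Planned Time - Downtime) / Planned Time * 100
Uptime = 483 - 58 = 425 min
Availability = 425 / 483 * 100 = 88.0%

88.0%


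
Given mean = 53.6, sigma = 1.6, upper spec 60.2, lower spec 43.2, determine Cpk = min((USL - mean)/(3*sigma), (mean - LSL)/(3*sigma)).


Cpu = (60.2 - 53.6) / (3 * 1.6) = 1.38
Cpl = (53.6 - 43.2) / (3 * 1.6) = 2.17
Cpk = min(1.38, 2.17) = 1.38

1.38


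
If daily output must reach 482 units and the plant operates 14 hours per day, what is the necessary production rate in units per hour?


Formula: Production Rate = Daily Demand / Available Hours
Rate = 482 units/day / 14 hours/day
Rate = 34.4 units/hour

34.4 units/hour


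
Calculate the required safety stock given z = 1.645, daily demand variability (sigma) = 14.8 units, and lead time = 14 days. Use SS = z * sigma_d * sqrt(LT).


Formula: SS = z * sigma_d * sqrt(LT)
sqrt(LT) = sqrt(14) = 3.7417
SS = 1.645 * 14.8 * 3.7417
SS = 91.1 units

91.1 units


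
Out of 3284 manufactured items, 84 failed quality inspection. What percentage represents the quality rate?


Formula: Quality Rate = Good Pieces / Total Pieces * 100
Good pieces = 3284 - 84 = 3200
QR = 3200 / 3284 * 100 = 97.4%

97.4%


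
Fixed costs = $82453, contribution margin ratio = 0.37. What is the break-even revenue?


Formula: BER = Fixed Costs / Contribution Margin Ratio
BER = $82453 / 0.37
BER = $222845.95 (to the nearest cent)

$222845.95


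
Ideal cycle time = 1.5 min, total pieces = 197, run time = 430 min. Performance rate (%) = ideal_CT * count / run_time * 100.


Formula: Performance = (Ideal CT * Total Count) / Run Time * 100
Ideal output time = 1.5 * 197 = 295.5 min
Performance = 295.5 / 430 * 100 = 68.7%

68.7%


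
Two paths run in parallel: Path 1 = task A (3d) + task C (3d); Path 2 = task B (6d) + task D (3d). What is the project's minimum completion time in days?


Path 1 = 3 + 3 = 6 days
Path 2 = 6 + 3 = 9 days
Duration = max(6, 9) = 9 days

9 days


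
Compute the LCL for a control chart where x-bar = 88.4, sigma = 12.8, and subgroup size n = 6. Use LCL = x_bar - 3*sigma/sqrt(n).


LCL = 88.4 - 3 * 12.8 / sqrt(6)

72.72


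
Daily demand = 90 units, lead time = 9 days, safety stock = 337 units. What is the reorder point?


Formula: ROP = (Daily Demand * Lead Time) + Safety Stock
Demand during lead time = 90 * 9 = 810 units
ROP = 810 + 337 = 1147 units

1147 units


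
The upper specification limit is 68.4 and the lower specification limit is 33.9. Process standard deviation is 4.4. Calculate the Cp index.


Cp = (68.4 - 33.9) / (6 * 4.4)

1.31


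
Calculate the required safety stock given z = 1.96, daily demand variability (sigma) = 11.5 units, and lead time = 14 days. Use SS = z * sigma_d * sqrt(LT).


Formula: SS = z * sigma_d * sqrt(LT)
sqrt(LT) = sqrt(14) = 3.7417
SS = 1.96 * 11.5 * 3.7417
SS = 84.3 units

84.3 units


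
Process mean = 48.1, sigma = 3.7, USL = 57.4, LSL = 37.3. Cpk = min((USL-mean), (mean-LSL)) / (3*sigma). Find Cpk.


Cpu = (57.4 - 48.1) / (3 * 3.7) = 0.84
Cpl = (48.1 - 37.3) / (3 * 3.7) = 0.97
Cpk = min(0.84, 0.97) = 0.84

0.84


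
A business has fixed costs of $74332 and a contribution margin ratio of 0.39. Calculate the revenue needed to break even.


Formula: BER = Fixed Costs / Contribution Margin Ratio
BER = $74332 / 0.39
BER = $190594.87 (to the nearest cent)

$190594.87


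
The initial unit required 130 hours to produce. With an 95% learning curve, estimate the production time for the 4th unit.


Formula: T_n = T_1 * (learning_rate)^(log2(n)) where learning_rate = rate/100
Doublings = log2(4) = 2
T_n = 130 * 0.95^2
T_n = 130 * 0.9025 = 117.3 hours

117.3 hours


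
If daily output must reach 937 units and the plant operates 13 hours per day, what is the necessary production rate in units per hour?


Formula: Production Rate = Daily Demand / Available Hours
Rate = 937 units/day / 13 hours/day
Rate = 72.1 units/hour

72.1 units/hour


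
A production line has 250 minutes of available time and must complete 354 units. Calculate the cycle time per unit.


Formula: CT = Available Time / Number of Units
CT = 250 min / 354 units
CT = 0.71 min/unit

0.71 min/unit


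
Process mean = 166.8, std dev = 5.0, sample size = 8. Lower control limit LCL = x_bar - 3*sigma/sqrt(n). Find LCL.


LCL = 166.8 - 3 * 5.0 / sqrt(8)

161.5


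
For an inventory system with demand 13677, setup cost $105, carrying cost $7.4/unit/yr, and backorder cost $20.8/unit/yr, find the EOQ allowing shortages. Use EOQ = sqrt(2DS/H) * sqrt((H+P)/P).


Formula: EOQ* = sqrt(2DS/H) * sqrt((H+P)/P)
Base EOQ = sqrt(2*13677*105/7.4) = 623.0 units
Correction = sqrt((7.4+20.8)/20.8) = 1.16438
EOQ* = 623.0 * 1.16438 = 725.4 units

725.4 units


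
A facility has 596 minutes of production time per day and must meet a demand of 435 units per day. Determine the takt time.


Formula: Takt Time = Available Production Time / Customer Demand
Takt = 596 min/day / 435 units/day
Takt = 1.37 min/unit

1.37 min/unit


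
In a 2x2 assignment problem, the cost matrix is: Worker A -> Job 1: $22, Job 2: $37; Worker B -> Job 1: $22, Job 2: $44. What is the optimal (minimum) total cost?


Option 1: A->1 + B->2 = $22 + $44 = $66
Option 2: A->2 + B->1 = $37 + $22 = $59
Min cost = min($66, $59) = $59

$59


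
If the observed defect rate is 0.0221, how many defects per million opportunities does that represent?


DPMO = defect_rate * 1000000 = 0.0221 * 1000000

22100


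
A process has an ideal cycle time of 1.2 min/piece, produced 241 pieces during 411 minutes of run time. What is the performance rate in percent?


Formula: Performance = (Ideal CT * Total Count) / Run Time * 100
Ideal output time = 1.2 * 241 = 289.2 min
Performance = 289.2 / 411 * 100 = 70.4%

70.4%


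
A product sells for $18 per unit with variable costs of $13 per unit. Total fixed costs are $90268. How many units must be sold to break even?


Formula: BEQ = Fixed Costs / (Price - Variable Cost)
Contribution margin = $18 - $13 = $5/unit
BEQ = ceil($90268 / $5/unit) = ceil(18053.6) = 18054 units

18054 units


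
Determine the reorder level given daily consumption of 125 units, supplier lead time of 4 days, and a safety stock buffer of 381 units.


Formula: ROP = (Daily Demand * Lead Time) + Safety Stock
Demand during lead time = 125 * 4 = 500 units
ROP = 500 + 381 = 881 units

881 units


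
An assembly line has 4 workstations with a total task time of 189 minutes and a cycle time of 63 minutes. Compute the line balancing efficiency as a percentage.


Formula: Efficiency = Sum of Task Times / (N_stations * CT) * 100
Total station capacity = 4 stations * 63 min = 252 min
Efficiency = 189 / 252 * 100 = 75.0%

75.0%


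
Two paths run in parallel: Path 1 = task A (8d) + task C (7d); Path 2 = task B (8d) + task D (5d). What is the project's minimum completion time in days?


Path 1 = 8 + 7 = 15 days
Path 2 = 8 + 5 = 13 days
Duration = max(15, 13) = 15 days

15 days


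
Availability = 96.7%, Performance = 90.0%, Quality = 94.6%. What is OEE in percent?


Formula: OEE = Availability * Performance * Quality / 10000
A * P = 96.7% * 90.0% / 100 = 87.03%
OEE = 87.03% * 94.6% / 100 = 82.3%

82.3%


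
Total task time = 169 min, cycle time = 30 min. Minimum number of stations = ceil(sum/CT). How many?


Formula: N_min = ceil(Sum of Task Times / Cycle Time)
N_min = ceil(169 min / 30 min) = ceil(5.6333)
N_min = 6 stations

6


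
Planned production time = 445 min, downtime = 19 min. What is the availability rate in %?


Formula: Availability = (Planned Time - Downtime) / Planned Time * 100
Uptime = 445 - 19 = 426 min
Availability = 426 / 445 * 100 = 95.7%

95.7%


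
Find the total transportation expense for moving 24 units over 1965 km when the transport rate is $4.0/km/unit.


TC = dist * cost * units = 1965 * 4.0 * 24 = $188640.00

$188640.00


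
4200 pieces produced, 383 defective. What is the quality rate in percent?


Formula: Quality Rate = Good Pieces / Total Pieces * 100
Good pieces = 4200 - 383 = 3817
QR = 3817 / 4200 * 100 = 90.9%

90.9%


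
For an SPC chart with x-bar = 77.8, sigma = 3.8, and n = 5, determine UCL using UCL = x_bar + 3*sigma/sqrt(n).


UCL = 77.8 + 3 * 3.8 / sqrt(5)

82.9


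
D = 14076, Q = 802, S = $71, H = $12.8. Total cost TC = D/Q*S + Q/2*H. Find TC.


TC = 14076/802 * 71 + 802/2 * 12.8

$6378.93


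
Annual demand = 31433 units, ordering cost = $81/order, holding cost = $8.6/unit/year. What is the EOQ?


Formula: EOQ = sqrt(2 * D * S / H)
Numerator: 2 * 31433 * 81 = 5092146
2DS/H = 5092146 / 8.6 = 592110.0
EOQ = sqrt(592110.0) = 769.5 units

769.5 units


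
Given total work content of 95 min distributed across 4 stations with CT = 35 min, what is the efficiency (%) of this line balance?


Formula: Efficiency = Sum of Task Times / (N_stations * CT) * 100
Total station capacity = 4 stations * 35 min = 140 min
Efficiency = 95 / 140 * 100 = 67.9%

67.9%


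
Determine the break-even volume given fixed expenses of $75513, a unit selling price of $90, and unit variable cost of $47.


Formula: BEQ = Fixed Costs / (Price - Variable Cost)
Contribution margin = $90 - $47 = $43/unit
BEQ = ceil($75513 / $43/unit) = ceil(1756.12) = 1757 units

1757 units


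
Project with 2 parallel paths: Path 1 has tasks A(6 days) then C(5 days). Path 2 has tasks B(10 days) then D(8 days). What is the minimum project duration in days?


Path 1 = 6 + 5 = 11 days
Path 2 = 10 + 8 = 18 days
Duration = max(11, 18) = 18 days

18 days


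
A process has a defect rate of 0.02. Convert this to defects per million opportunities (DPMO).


DPMO = defect_rate * 1000000 = 0.02 * 1000000

20000


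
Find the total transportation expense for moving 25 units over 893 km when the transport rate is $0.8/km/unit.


TC = dist * cost * units = 893 * 0.8 * 25 = $17860.00

$17860.00


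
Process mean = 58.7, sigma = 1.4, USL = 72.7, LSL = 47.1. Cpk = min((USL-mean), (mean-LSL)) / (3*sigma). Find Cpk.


Cpu = (72.7 - 58.7) / (3 * 1.4) = 3.33
Cpl = (58.7 - 47.1) / (3 * 1.4) = 2.76
Cpk = min(3.33, 2.76) = 2.76

2.76


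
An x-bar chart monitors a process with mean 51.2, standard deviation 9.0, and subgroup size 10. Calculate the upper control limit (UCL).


UCL = 51.2 + 3 * 9.0 / sqrt(10)

59.74


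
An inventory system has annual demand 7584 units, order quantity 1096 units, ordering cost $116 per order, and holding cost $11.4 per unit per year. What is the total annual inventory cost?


TC = 7584/1096 * 116 + 1096/2 * 11.4

$7049.89


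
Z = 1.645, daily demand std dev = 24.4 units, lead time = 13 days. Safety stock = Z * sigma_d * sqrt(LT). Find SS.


Formula: SS = z * sigma_d * sqrt(LT)
sqrt(LT) = sqrt(13) = 3.6056
SS = 1.645 * 24.4 * 3.6056
SS = 144.7 units

144.7 units


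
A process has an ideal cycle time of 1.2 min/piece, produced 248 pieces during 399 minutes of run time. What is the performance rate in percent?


Formula: Performance = (Ideal CT * Total Count) / Run Time * 100
Ideal output time = 1.2 * 248 = 297.6 min
Performance = 297.6 / 399 * 100 = 74.6%

74.6%


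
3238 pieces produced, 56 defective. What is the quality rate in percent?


Formula: Quality Rate = Good Pieces / Total Pieces * 100
Good pieces = 3238 - 56 = 3182
QR = 3182 / 3238 * 100 = 98.3%

98.3%


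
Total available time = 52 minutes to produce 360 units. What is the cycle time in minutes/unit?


Formula: CT = Available Time / Number of Units
CT = 52 min / 360 units
CT = 0.14 min/unit

0.14 min/unit


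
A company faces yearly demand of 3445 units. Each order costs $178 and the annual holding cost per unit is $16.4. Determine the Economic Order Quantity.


Formula: EOQ = sqrt(2 * D * S / H)
Numerator: 2 * 3445 * 178 = 1226420
2DS/H = 1226420 / 16.4 = 74781.7
EOQ = sqrt(74781.7) = 273.5 units

273.5 units


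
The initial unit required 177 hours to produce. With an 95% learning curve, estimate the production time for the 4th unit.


Formula: T_n = T_1 * (learning_rate)^(log2(n)) where learning_rate = rate/100
Doublings = log2(4) = 2
T_n = 177 * 0.95^2
T_n = 177 * 0.9025 = 159.7 hours

159.7 hours


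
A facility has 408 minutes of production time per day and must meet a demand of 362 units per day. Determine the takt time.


Formula: Takt Time = Available Production Time / Customer Demand
Takt = 408 min/day / 362 units/day
Takt = 1.13 min/unit

1.13 min/unit


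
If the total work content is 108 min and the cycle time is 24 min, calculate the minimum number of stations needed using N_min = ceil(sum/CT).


Formula: N_min = ceil(Sum of Task Times / Cycle Time)
N_min = ceil(108 min / 24 min) = ceil(4.5)
N_min = 5 stations

5


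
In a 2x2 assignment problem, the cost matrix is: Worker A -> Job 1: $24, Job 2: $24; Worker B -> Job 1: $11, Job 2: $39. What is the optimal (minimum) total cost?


Option 1: A->1 + B->2 = $24 + $39 = $63
Option 2: A->2 + B->1 = $24 + $11 = $35
Min cost = min($63, $35) = $35

$35


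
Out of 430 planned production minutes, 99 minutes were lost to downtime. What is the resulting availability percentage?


Formula: Availability = (Planned Time - Downtime) / Planned Time * 100
Uptime = 430 - 99 = 331 min
Availability = 331 / 430 * 100 = 77.0%

77.0%


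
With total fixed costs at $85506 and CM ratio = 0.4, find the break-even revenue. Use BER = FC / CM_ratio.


Formula: BER = Fixed Costs / Contribution Margin Ratio
BER = $85506 / 0.4
BER = $213765.00 (to the nearest cent)

$213765.00


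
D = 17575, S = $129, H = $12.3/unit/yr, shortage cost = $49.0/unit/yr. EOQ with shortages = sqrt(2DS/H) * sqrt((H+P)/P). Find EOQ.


Formula: EOQ* = sqrt(2DS/H) * sqrt((H+P)/P)
Base EOQ = sqrt(2*17575*129/12.3) = 607.16 units
Correction = sqrt((12.3+49.0)/49.0) = 1.11849
EOQ* = 607.16 * 1.11849 = 679.1 units

679.1 units


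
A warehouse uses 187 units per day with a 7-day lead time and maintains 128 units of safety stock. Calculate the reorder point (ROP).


Formula: ROP = (Daily Demand * Lead Time) + Safety Stock
Demand during lead time = 187 * 7 = 1309 units
ROP = 1309 + 128 = 1437 units

1437 units


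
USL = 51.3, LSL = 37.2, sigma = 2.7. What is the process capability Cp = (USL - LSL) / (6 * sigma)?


Cp = (51.3 - 37.2) / (6 * 2.7)

0.87


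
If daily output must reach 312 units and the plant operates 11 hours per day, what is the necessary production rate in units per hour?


Formula: Production Rate = Daily Demand / Available Hours
Rate = 312 units/day / 11 hours/day
Rate = 28.4 units/hour

28.4 units/hour


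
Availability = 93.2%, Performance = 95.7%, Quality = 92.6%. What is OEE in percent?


Formula: OEE = Availability * Performance * Quality / 10000
A * P = 93.2% * 95.7% / 100 = 89.19%
OEE = 89.19% * 92.6% / 100 = 82.6%

82.6%


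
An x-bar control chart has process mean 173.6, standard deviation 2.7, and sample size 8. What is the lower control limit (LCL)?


LCL = 173.6 - 3 * 2.7 / sqrt(8)

170.74


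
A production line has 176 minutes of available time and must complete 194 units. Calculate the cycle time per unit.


Formula: CT = Available Time / Number of Units
CT = 176 min / 194 units
CT = 0.91 min/unit

0.91 min/unit


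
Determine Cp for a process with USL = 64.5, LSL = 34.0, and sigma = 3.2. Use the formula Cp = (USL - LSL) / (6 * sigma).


Cp = (64.5 - 34.0) / (6 * 3.2)

1.59


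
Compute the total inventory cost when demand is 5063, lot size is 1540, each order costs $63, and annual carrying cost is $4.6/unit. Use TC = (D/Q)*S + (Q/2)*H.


TC = 5063/1540 * 63 + 1540/2 * 4.6

$3749.12


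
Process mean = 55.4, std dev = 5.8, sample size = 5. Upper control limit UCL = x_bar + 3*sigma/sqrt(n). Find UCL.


UCL = 55.4 + 3 * 5.8 / sqrt(5)

63.18


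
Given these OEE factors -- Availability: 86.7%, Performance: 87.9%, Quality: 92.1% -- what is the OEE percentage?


Formula: OEE = Availability * Performance * Quality / 10000
A * P = 86.7% * 87.9% / 100 = 76.21%
OEE = 76.21% * 92.1% / 100 = 70.2%

70.2%


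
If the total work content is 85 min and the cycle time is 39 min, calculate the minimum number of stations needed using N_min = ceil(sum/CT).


Formula: N_min = ceil(Sum of Task Times / Cycle Time)
N_min = ceil(85 min / 39 min) = ceil(2.1795)
N_min = 3 stations

3


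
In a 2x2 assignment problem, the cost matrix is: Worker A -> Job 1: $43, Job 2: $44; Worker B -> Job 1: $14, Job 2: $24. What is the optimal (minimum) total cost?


Option 1: A->1 + B->2 = $43 + $24 = $67
Option 2: A->2 + B->1 = $44 + $14 = $58
Min cost = min($67, $58) = $58

$58


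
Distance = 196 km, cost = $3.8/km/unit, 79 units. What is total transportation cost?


TC = dist * cost * units = 196 * 3.8 * 79 = $58839.20

$58839.20


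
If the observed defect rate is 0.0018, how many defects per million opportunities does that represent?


DPMO = defect_rate * 1000000 = 0.0018 * 1000000

1800


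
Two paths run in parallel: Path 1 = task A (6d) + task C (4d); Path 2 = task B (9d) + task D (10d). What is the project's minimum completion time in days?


Path 1 = 6 + 4 = 10 days
Path 2 = 9 + 10 = 19 days
Duration = max(10, 19) = 19 days

19 days


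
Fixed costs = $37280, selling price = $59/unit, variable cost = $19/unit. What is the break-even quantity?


Formula: BEQ = Fixed Costs / (Price - Variable Cost)
Contribution margin = $59 - $19 = $40/unit
BEQ = ceil($37280 / $40/unit) = ceil(932.0) = 932 units

932 units


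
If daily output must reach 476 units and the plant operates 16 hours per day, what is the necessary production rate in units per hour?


Formula: Production Rate = Daily Demand / Available Hours
Rate = 476 units/day / 16 hours/day
Rate = 29.8 units/hour

29.8 units/hour


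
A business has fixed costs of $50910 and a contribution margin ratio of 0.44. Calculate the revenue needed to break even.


Formula: BER = Fixed Costs / Contribution Margin Ratio
BER = $50910 / 0.44
BER = $115704.55 (to the nearest cent)

$115704.55


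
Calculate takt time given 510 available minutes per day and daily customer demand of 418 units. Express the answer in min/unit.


Formula: Takt Time = Available Production Time / Customer Demand
Takt = 510 min/day / 418 units/day
Takt = 1.22 min/unit

1.22 min/unit


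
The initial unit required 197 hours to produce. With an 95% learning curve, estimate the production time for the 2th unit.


Formula: T_n = T_1 * (learning_rate)^(log2(n)) where learning_rate = rate/100
Doublings = log2(2) = 1
T_n = 197 * 0.95^1
T_n = 197 * 0.95 = 187.2 hours

187.2 hours


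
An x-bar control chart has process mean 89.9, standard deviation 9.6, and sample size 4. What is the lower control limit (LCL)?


LCL = 89.9 - 3 * 9.6 / sqrt(4)

75.5


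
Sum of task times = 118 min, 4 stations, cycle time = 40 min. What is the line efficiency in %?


Formula: Efficiency = Sum of Task Times / (N_stations * CT) * 100
Total station capacity = 4 stations * 40 min = 160 min
Efficiency = 118 / 160 * 100 = 73.8%

73.8%


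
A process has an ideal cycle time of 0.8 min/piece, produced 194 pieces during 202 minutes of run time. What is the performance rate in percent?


Formula: Performance = (Ideal CT * Total Count) / Run Time * 100
Ideal output time = 0.8 * 194 = 155.2 min
Performance = 155.2 / 202 * 100 = 76.8%

76.8%


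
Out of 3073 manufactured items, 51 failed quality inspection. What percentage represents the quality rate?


Formula: Quality Rate = Good Pieces / Total Pieces * 100
Good pieces = 3073 - 51 = 3022
QR = 3022 / 3073 * 100 = 98.3%

98.3%


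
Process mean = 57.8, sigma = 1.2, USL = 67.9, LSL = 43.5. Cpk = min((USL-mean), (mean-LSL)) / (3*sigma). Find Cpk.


Cpu = (67.9 - 57.8) / (3 * 1.2) = 2.81
Cpl = (57.8 - 43.5) / (3 * 1.2) = 3.97
Cpk = min(2.81, 3.97) = 2.81

2.81


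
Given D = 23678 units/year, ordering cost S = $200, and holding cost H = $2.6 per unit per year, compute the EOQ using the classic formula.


Formula: EOQ = sqrt(2 * D * S / H)
Numerator: 2 * 23678 * 200 = 9471200
2DS/H = 9471200 / 2.6 = 3642769.2
EOQ = sqrt(3642769.2) = 1908.6 units

1908.6 units


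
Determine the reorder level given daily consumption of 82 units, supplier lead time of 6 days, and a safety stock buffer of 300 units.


Formula: ROP = (Daily Demand * Lead Time) + Safety Stock
Demand during lead time = 82 * 6 = 492 units
ROP = 492 + 300 = 792 units

792 units


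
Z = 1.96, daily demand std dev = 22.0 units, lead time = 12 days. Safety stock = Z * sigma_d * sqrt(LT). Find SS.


Formula: SS = z * sigma_d * sqrt(LT)
sqrt(LT) = sqrt(12) = 3.4641
SS = 1.96 * 22.0 * 3.4641
SS = 149.4 units

149.4 units


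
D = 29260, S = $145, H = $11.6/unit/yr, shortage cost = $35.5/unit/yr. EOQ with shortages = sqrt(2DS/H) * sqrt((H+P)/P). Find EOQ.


Formula: EOQ* = sqrt(2DS/H) * sqrt((H+P)/P)
Base EOQ = sqrt(2*29260*145/11.6) = 855.28 units
Correction = sqrt((11.6+35.5)/35.5) = 1.15185
EOQ* = 855.28 * 1.15185 = 985.2 units

985.2 units


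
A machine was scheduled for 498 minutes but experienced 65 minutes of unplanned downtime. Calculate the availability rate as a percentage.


Formula: Availability = (Planned Time - Downtime) / Planned Time * 100
Uptime = 498 - 65 = 433 min
Availability = 433 / 498 * 100 = 86.9%

86.9%


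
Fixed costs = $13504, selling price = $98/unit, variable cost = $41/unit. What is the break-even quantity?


Formula: BEQ = Fixed Costs / (Price - Variable Cost)
Contribution margin = $98 - $41 = $57/unit
BEQ = ceil($13504 / $57/unit) = ceil(236.91) = 237 units

237 units


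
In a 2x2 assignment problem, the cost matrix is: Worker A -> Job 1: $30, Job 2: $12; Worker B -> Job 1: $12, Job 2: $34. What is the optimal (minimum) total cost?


Option 1: A->1 + B->2 = $30 + $34 = $64
Option 2: A->2 + B->1 = $12 + $12 = $24
Min cost = min($64, $24) = $24

$24


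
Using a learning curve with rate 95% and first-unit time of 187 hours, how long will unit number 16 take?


Formula: T_n = T_1 * (learning_rate)^(log2(n)) where learning_rate = rate/100
Doublings = log2(16) = 4
T_n = 187 * 0.95^4
T_n = 187 * 0.8145 = 152.3 hours

152.3 hours


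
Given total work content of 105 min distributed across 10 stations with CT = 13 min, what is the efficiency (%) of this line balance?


Formula: Efficiency = Sum of Task Times / (N_stations * CT) * 100
Total station capacity = 10 stations * 13 min = 130 min
Efficiency = 105 / 130 * 100 = 80.8%

80.8%


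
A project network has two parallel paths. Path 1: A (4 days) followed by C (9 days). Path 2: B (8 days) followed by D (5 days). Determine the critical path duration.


Path 1 = 4 + 9 = 13 days
Path 2 = 8 + 5 = 13 days
Duration = max(13, 13) = 13 days

13 days


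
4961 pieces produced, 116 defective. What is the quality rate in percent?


Formula: Quality Rate = Good Pieces / Total Pieces * 100
Good pieces = 4961 - 116 = 4845
QR = 4845 / 4961 * 100 = 97.7%

97.7%


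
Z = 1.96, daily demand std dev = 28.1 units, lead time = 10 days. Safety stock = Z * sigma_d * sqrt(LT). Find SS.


Formula: SS = z * sigma_d * sqrt(LT)
sqrt(LT) = sqrt(10) = 3.1623
SS = 1.96 * 28.1 * 3.1623
SS = 174.2 units

174.2 units


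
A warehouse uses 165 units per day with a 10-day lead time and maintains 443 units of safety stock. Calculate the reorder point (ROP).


Formula: ROP = (Daily Demand * Lead Time) + Safety Stock
Demand during lead time = 165 * 10 = 1650 units
ROP = 1650 + 443 = 2093 units

2093 units


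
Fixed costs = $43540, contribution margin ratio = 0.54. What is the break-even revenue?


Formula: BER = Fixed Costs / Contribution Margin Ratio
BER = $43540 / 0.54
BER = $80629.63 (to the nearest cent)

$80629.63


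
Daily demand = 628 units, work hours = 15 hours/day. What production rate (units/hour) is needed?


Formula: Production Rate = Daily Demand / Available Hours
Rate = 628 units/day / 15 hours/day
Rate = 41.9 units/hour

41.9 units/hour


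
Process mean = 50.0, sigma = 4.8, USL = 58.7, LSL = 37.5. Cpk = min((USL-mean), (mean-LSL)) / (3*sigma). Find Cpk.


Cpu = (58.7 - 50.0) / (3 * 4.8) = 0.6
Cpl = (50.0 - 37.5) / (3 * 4.8) = 0.87
Cpk = min(0.6, 0.87) = 0.6

0.6


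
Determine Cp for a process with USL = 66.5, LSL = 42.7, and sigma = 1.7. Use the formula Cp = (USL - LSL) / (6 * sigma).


Cp = (66.5 - 42.7) / (6 * 1.7)

2.33


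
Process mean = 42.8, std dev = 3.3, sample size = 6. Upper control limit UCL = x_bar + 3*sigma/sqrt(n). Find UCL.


UCL = 42.8 + 3 * 3.3 / sqrt(6)

46.84


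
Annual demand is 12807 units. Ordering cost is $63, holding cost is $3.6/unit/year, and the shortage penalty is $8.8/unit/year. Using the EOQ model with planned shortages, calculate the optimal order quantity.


Formula: EOQ* = sqrt(2DS/H) * sqrt((H+P)/P)
Base EOQ = sqrt(2*12807*63/3.6) = 669.51 units
Correction = sqrt((3.6+8.8)/8.8) = 1.18705
EOQ* = 669.51 * 1.18705 = 794.7 units

794.7 units


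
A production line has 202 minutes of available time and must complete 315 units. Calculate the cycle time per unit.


Formula: CT = Available Time / Number of Units
CT = 202 min / 315 units
CT = 0.64 min/unit

0.64 min/unit


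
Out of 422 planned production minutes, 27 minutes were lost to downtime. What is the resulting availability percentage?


Formula: Availability = (Planned Time - Downtime) / Planned Time * 100
Uptime = 422 - 27 = 395 min
Availability = 395 / 422 * 100 = 93.6%

93.6%


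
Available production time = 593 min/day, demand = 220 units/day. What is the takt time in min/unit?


Formula: Takt Time = Available Production Time / Customer Demand
Takt = 593 min/day / 220 units/day
Takt = 2.7 min/unit

2.7 min/unit


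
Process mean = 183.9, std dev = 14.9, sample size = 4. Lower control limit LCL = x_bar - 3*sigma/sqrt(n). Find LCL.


LCL = 183.9 - 3 * 14.9 / sqrt(4)

161.55


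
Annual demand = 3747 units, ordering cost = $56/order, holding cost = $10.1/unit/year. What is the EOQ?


Formula: EOQ = sqrt(2 * D * S / H)
Numerator: 2 * 3747 * 56 = 419664
2DS/H = 419664 / 10.1 = 41550.9
EOQ = sqrt(41550.9) = 203.8 units

203.8 units


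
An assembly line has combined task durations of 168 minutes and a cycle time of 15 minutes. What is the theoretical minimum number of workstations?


Formula: N_min = ceil(Sum of Task Times / Cycle Time)
N_min = ceil(168 min / 15 min) = ceil(11.2)
N_min = 12 stations

12


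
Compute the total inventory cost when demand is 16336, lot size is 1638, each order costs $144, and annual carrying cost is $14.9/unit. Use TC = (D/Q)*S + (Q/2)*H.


TC = 16336/1638 * 144 + 1638/2 * 14.9

$13639.23


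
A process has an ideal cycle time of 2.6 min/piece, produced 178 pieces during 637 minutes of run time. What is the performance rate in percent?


Formula: Performance = (Ideal CT * Total Count) / Run Time * 100
Ideal output time = 2.6 * 178 = 462.8 min
Performance = 462.8 / 637 * 100 = 72.7%

72.7%


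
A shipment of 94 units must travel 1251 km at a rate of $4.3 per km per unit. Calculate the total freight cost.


TC = dist * cost * units = 1251 * 4.3 * 94 = $505654.20

$505654.20


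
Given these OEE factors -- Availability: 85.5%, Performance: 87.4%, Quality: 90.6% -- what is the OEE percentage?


Formula: OEE = Availability * Performance * Quality / 10000
A * P = 85.5% * 87.4% / 100 = 74.73%
OEE = 74.73% * 90.6% / 100 = 67.7%

67.7%


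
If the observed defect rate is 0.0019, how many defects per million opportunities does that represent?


DPMO = defect_rate * 1000000 = 0.0019 * 1000000

1900


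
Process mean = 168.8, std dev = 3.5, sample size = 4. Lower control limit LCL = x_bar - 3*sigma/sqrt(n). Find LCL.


LCL = 168.8 - 3 * 3.5 / sqrt(4)

163.55


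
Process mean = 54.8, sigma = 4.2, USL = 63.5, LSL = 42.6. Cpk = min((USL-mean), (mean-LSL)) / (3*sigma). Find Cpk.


Cpu = (63.5 - 54.8) / (3 * 4.2) = 0.69
Cpl = (54.8 - 42.6) / (3 * 4.2) = 0.97
Cpk = min(0.69, 0.97) = 0.69

0.69


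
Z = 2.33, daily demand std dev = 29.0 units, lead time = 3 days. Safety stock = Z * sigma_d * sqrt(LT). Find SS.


Formula: SS = z * sigma_d * sqrt(LT)
sqrt(LT) = sqrt(3) = 1.7321
SS = 2.33 * 29.0 * 1.7321
SS = 117.0 units

117.0 units


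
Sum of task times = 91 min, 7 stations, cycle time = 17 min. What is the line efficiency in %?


Formula: Efficiency = Sum of Task Times / (N_stations * CT) * 100
Total station capacity = 7 stations * 17 min = 119 min
Efficiency = 91 / 119 * 100 = 76.5%

76.5%


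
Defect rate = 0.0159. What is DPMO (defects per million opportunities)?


DPMO = defect_rate * 1000000 = 0.0159 * 1000000

15900


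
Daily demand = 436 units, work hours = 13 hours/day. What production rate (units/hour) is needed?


Formula: Production Rate = Daily Demand / Available Hours
Rate = 436 units/day / 13 hours/day
Rate = 33.5 units/hour

33.5 units/hour


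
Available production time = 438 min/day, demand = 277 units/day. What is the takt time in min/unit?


Formula: Takt Time = Available Production Time / Customer Demand
Takt = 438 min/day / 277 units/day
Takt = 1.58 min/unit

1.58 min/unit


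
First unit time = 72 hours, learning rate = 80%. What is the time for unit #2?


Formula: T_n = T_1 * (learning_rate)^(log2(n)) where learning_rate = rate/100
Doublings = log2(2) = 1
T_n = 72 * 0.8^1
T_n = 72 * 0.8 = 57.6 hours

57.6 hours


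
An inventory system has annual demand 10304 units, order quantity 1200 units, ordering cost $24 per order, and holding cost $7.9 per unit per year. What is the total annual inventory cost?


TC = 10304/1200 * 24 + 1200/2 * 7.9

$4946.08


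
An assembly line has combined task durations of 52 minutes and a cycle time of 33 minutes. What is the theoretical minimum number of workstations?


Formula: N_min = ceil(Sum of Task Times / Cycle Time)
N_min = ceil(52 min / 33 min) = ceil(1.5758)
N_min = 2 stations

2


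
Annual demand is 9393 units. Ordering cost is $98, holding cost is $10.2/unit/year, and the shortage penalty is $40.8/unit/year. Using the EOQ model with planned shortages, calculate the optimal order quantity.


Formula: EOQ* = sqrt(2DS/H) * sqrt((H+P)/P)
Base EOQ = sqrt(2*9393*98/10.2) = 424.84 units
Correction = sqrt((10.2+40.8)/40.8) = 1.11803
EOQ* = 424.84 * 1.11803 = 475.0 units

475.0 units


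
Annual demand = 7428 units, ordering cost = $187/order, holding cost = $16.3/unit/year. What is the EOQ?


Formula: EOQ = sqrt(2 * D * S / H)
Numerator: 2 * 7428 * 187 = 2778072
2DS/H = 2778072 / 16.3 = 170433.9
EOQ = sqrt(170433.9) = 412.8 units

412.8 units


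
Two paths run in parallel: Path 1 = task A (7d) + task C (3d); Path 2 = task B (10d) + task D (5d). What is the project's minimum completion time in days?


Path 1 = 7 + 3 = 10 days
Path 2 = 10 + 5 = 15 days
Duration = max(10, 15) = 15 days

15 days


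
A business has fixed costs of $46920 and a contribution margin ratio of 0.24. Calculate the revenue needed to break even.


Formula: BER = Fixed Costs / Contribution Margin Ratio
BER = $46920 / 0.24
BER = $195500.00 (to the nearest cent)

$195500.00


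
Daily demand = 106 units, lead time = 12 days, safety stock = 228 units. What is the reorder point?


Formula: ROP = (Daily Demand * Lead Time) + Safety Stock
Demand during lead time = 106 * 12 = 1272 units
ROP = 1272 + 228 = 1500 units

1500 units


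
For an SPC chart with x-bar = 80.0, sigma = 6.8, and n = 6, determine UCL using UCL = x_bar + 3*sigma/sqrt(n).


UCL = 80.0 + 3 * 6.8 / sqrt(6)

88.33


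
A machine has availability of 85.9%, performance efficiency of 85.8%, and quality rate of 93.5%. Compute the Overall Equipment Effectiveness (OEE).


Formula: OEE = Availability * Performance * Quality / 10000
A * P = 85.9% * 85.8% / 100 = 73.7%
OEE = 73.7% * 93.5% / 100 = 68.9%

68.9%


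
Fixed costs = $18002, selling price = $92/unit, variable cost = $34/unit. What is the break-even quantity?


Formula: BEQ = Fixed Costs / (Price - Variable Cost)
Contribution margin = $92 - $34 = $58/unit
BEQ = ceil($18002 / $58/unit) = ceil(310.38) = 311 units

311 units


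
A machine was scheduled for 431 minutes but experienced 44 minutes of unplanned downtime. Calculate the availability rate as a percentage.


Formula: Availability = (Planned Time - Downtime) / Planned Time * 100
Uptime = 431 - 44 = 387 min
Availability = 387 / 431 * 100 = 89.8%

89.8%


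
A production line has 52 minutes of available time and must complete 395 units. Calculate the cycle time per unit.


Formula: CT = Available Time / Number of Units
CT = 52 min / 395 units
CT = 0.13 min/unit

0.13 min/unit
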